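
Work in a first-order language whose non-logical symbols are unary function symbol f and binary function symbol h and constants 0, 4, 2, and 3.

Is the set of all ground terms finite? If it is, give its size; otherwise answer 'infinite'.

infinite

The signature has at least one function symbol (f, arity 1) and at least one constant (0).
Iterating f gives infinitely many distinct ground terms: 0, f(0), f(f(0)), ...
So the Herbrand universe is infinite.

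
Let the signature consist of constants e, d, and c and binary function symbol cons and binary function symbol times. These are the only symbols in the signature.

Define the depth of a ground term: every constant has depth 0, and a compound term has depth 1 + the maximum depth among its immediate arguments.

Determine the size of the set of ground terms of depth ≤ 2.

Count level by level. With function symbols cons/2, times/2, the terms of depth ≤ k are the 3 constants together with each function applied to depth-≤(k−1) tuples, so N_k = 3 + N_{k-1}^2 + N_{k-1}^2.
N_0 = 3
N_1 = 3 + 3^2 + 3^2 = 21
N_2 = 3 + 21^2 + 21^2 = 885

885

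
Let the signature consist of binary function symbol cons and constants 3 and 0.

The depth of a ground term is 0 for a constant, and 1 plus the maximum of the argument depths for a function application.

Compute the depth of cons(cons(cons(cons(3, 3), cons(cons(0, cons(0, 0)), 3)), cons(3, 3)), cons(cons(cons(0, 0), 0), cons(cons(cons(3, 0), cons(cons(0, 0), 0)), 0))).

depth(cons(3, 3)) = 1 + max(0, 0) = 1
depth(cons(0, 0)) = 1 + max(0, 0) = 1
depth(cons(0, cons(0, 0))) = 1 + max(0, 1) = 2
depth(cons(cons(0, cons(0, 0)), 3)) = 1 + max(2, 0) = 3
depth(cons(cons(3, 3), cons(cons(0, cons(0, 0)), 3))) = 1 + max(1, 3) = 4
depth(cons(cons(cons(3, 3), cons(cons(0, cons(0, 0)), 3)), cons(3, 3))) = 1 + max(4, 1) = 5
depth(cons(cons(0, 0), 0)) = 1 + max(1, 0) = 2
depth(cons(3, 0)) = 1 + max(0, 0) = 1
depth(cons(cons(3, 0), cons(cons(0, 0), 0))) = 1 + max(1, 2) = 3
depth(cons(cons(cons(3, 0), cons(cons(0, 0), 0)), 0)) = 1 + max(3, 0) = 4
depth(cons(cons(cons(0, 0), 0), cons(cons(cons(3, 0), cons(cons(0, 0), 0)), 0))) = 1 + max(2, 4) = 5
depth(cons(cons(cons(cons(3, 3), cons(cons(0, cons(0, 0)), 3)), cons(3, 3)), cons(cons(cons(0, 0), 0), cons(cons(cons(3, 0), cons(cons(0, 0), 0)), 0)))) = 1 + max(5, 5) = 6

6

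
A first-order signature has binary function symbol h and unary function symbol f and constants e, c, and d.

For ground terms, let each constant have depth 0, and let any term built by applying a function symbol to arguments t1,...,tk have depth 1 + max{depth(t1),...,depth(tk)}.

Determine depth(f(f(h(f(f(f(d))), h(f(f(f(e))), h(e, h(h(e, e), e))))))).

7

depth(f(d)) = 1 + depth(d) = 1 + 0 = 1
depth(f(f(d))) = 1 + depth(f(d)) = 1 + 1 = 2
depth(f(f(f(d)))) = 1 + depth(f(f(d))) = 1 + 2 = 3
depth(f(e)) = 1 + depth(e) = 1 + 0 = 1
depth(f(f(e))) = 1 + depth(f(e)) = 1 + 1 = 2
depth(f(f(f(e)))) = 1 + depth(f(f(e))) = 1 + 2 = 3
depth(h(e, e)) = 1 + max(0, 0) = 1
depth(h(h(e, e), e)) = 1 + max(1, 0) = 2
depth(h(e, h(h(e, e), e))) = 1 + max(0, 2) = 3
depth(h(f(f(f(e))), h(e, h(h(e, e), e)))) = 1 + max(3, 3) = 4
depth(h(f(f(f(d))), h(f(f(f(e))), h(e, h(h(e, e), e))))) = 1 + max(3, 4) = 5
depth(f(h(f(f(f(d))), h(f(f(f(e))), h(e, h(h(e, e), e)))))) = 1 + depth(h(f(f(f(d))), h(f(f(f(e))), h(e, h(h(e, e), e))))) = 1 + 5 = 6
depth(f(f(h(f(f(f(d))), h(f(f(f(e))), h(e, h(h(e, e), e))))))) = 1 + depth(f(h(f(f(f(d))), h(f(f(f(e))), h(e, h(h(e, e), e)))))) = 1 + 6 = 7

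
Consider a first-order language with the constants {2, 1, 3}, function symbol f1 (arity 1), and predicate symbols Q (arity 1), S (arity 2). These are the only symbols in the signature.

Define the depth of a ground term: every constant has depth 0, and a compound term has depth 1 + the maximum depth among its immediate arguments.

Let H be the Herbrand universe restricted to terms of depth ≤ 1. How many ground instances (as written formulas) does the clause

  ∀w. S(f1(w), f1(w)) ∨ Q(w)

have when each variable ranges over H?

Ground terms of depth ≤ 1:
  Count level by level. With function symbols f1/1, the terms of depth ≤ k are the 3 constants together with each function applied to depth-≤(k−1) tuples, so N_k = 3 + N_{k-1}.
  N_0 = 3
  N_1 = 3 + 3 = 6
So there are 6 ground terms available for substitution.
The body mentions the single quantified variable w; since ground terms form a free algebra, no two substitutions collapse to the same formula.
Number of ground instances = 6.

6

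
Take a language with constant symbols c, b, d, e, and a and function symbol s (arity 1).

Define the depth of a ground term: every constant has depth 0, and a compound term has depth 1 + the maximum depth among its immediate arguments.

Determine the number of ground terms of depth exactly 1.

Let N_k = |{terms of depth ≤ k}|. Then N_0 = 5 and N_k = 5 + N_{k-1} for k ≥ 1 (one summand per function symbol, arity giving the exponent).
N_0 = 5
N_1 = 5 + 5 = 10
Terms of depth exactly 1: N_1 − N_0 = 10 − 5 = 5.

5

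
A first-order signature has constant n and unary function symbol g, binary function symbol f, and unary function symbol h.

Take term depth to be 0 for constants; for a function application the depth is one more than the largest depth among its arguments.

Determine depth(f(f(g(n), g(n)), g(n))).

depth(g(n)) = 1 + depth(n) = 1 + 0 = 1
depth(f(g(n), g(n))) = 1 + max(1, 1) = 2
depth(f(f(g(n), g(n)), g(n))) = 1 + max(2, 1) = 3

3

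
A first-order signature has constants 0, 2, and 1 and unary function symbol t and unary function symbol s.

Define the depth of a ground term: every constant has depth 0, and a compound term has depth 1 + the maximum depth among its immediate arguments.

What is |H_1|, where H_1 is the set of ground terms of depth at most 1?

9

Write N_k for the number of ground terms of depth ≤ k. A term of depth ≤ k is either a constant or a function symbol applied to arguments of depth ≤ k−1, so N_k = 3 + N_{k-1} + N_{k-1}.
N_0 = 3
N_1 = 3 + 3 + 3 = 9
Explicitly: 0, 2, 1, t(0), t(2), t(1), s(0), s(2), s(1).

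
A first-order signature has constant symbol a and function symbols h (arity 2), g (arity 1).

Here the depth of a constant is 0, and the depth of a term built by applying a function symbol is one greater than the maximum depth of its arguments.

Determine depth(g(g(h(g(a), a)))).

depth(g(a)) = 1 + depth(a) = 1 + 0 = 1
depth(h(g(a), a)) = 1 + max(1, 0) = 2
depth(g(h(g(a), a))) = 1 + depth(h(g(a), a)) = 1 + 2 = 3
depth(g(g(h(g(a), a)))) = 1 + depth(g(h(g(a), a))) = 1 + 3 = 4

4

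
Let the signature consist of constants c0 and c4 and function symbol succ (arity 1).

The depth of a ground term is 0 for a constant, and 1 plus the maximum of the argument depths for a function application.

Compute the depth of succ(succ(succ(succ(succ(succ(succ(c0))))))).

depth(succ(c0)) = 1 + depth(c0) = 1 + 0 = 1
depth(succ(succ(c0))) = 1 + depth(succ(c0)) = 1 + 1 = 2
depth(succ(succ(succ(c0)))) = 1 + depth(succ(succ(c0))) = 1 + 2 = 3
depth(succ(succ(succ(succ(c0))))) = 1 + depth(succ(succ(succ(c0)))) = 1 + 3 = 4
depth(succ(succ(succ(succ(succ(c0)))))) = 1 + depth(succ(succ(succ(succ(c0))))) = 1 + 4 = 5
depth(succ(succ(succ(succ(succ(succ(c0))))))) = 1 + depth(succ(succ(succ(succ(succ(c0)))))) = 1 + 5 = 6
depth(succ(succ(succ(succ(succ(succ(succ(c0)))))))) = 1 + depth(succ(succ(succ(succ(succ(succ(c0))))))) = 1 + 6 = 7

7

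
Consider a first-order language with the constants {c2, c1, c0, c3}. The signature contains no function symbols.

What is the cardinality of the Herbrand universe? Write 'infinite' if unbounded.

4

There are no function symbols, so every ground term is one of the 4 constants.
The Herbrand universe is {c2, c1, c0, c3}, which is finite with 4 elements.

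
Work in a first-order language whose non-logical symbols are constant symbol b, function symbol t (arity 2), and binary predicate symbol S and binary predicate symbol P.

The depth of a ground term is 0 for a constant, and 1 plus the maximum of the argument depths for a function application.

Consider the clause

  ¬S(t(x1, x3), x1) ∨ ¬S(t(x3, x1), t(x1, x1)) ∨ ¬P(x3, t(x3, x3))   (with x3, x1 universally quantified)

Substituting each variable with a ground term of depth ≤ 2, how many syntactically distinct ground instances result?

Ground terms of depth ≤ 2:
  Write N_k for the number of ground terms of depth ≤ k. A term of depth ≤ k is either a constant or a function symbol applied to arguments of depth ≤ k−1, so N_k = 1 + N_{k-1}^2.
  N_0 = 1
  N_1 = 1 + 1^2 = 2
  N_2 = 1 + 2^2 = 5
  Explicitly: b, t(b, b), t(b, t(b, b)), t(t(b, b), b), t(t(b, b), t(b, b)).
So there are 5 ground terms available for substitution.
The clause has 2 distinct variables (x3, x1), each appearing in the body. In the free term algebra distinct substitutions yield syntactically distinct ground instances.
Number of ground instances = 5^2 = 25.

25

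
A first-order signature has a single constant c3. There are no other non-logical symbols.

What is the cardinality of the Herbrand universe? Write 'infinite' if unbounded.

1

There are no function symbols, so the only ground term is the single constant.
The Herbrand universe is {c3}, finite with 1 element.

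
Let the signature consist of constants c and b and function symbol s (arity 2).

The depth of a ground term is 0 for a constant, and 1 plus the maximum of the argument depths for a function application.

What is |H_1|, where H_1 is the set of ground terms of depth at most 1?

Let N_k = |{terms of depth ≤ k}|. Then N_0 = 2 and N_k = 2 + N_{k-1}^2 for k ≥ 1 (one summand per function symbol, arity giving the exponent).
N_0 = 2
N_1 = 2 + 2^2 = 6

6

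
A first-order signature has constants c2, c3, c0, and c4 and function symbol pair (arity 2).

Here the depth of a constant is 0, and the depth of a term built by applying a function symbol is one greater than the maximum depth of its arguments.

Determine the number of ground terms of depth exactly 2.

384

Let N_k = |{terms of depth ≤ k}|. Then N_0 = 4 and N_k = 4 + N_{k-1}^2 for k ≥ 1 (one summand per function symbol, arity giving the exponent).
N_0 = 4
N_1 = 4 + 4^2 = 20
N_2 = 4 + 20^2 = 404
Terms of depth exactly 2: N_2 − N_1 = 404 − 20 = 384.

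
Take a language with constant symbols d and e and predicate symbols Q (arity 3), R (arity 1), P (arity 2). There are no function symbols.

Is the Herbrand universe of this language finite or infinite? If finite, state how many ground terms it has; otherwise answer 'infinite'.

2

There are no function symbols, so every ground term is one of the 2 constants.
The Herbrand universe is {d, e}, which is finite with 2 elements.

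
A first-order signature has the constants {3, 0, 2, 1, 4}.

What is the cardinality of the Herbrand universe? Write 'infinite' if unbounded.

5

There are no function symbols, so every ground term is one of the 5 constants.
The Herbrand universe is {3, 0, 2, 1, 4}, which is finite with 5 elements.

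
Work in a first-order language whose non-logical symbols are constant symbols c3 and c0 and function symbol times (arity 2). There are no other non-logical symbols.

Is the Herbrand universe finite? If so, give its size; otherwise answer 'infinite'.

infinite

The signature has at least one function symbol (times, arity 2) and at least one constant (c3).
Iterating times gives infinitely many distinct ground terms: c3, times(c3, c3), times(times(c3, c3), times(c3, c3)), ...
So the Herbrand universe is infinite.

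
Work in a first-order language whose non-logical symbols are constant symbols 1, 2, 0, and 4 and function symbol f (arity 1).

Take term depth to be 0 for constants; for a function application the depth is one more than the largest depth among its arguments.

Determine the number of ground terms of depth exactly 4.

Count level by level. With function symbols f/1, the terms of depth ≤ k are the 4 constants together with each function applied to depth-≤(k−1) tuples, so N_k = 4 + N_{k-1}.
N_0 = 4
N_1 = 4 + 4 = 8
N_2 = 4 + 8 = 12
N_3 = 4 + 12 = 16
N_4 = 4 + 16 = 20
Terms of depth exactly 4: N_4 − N_3 = 20 − 16 = 4.

4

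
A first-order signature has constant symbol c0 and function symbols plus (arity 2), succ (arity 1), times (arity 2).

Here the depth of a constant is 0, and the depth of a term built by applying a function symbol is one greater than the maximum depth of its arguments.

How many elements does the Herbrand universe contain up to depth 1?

4

Let N_k = |{terms of depth ≤ k}|. Then N_0 = 1 and N_k = 1 + N_{k-1}^2 + N_{k-1} + N_{k-1}^2 for k ≥ 1 (one summand per function symbol, arity giving the exponent).
N_0 = 1
N_1 = 1 + 1^2 + 1 + 1^2 = 4
Explicitly: c0, plus(c0, c0), succ(c0), times(c0, c0).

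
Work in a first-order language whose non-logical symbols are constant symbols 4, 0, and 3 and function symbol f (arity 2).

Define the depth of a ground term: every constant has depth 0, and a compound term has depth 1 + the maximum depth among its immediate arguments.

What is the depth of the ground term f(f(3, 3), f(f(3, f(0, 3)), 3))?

4

depth(f(3, 3)) = 1 + max(0, 0) = 1
depth(f(0, 3)) = 1 + max(0, 0) = 1
depth(f(3, f(0, 3))) = 1 + max(0, 1) = 2
depth(f(f(3, f(0, 3)), 3)) = 1 + max(2, 0) = 3
depth(f(f(3, 3), f(f(3, f(0, 3)), 3))) = 1 + max(1, 3) = 4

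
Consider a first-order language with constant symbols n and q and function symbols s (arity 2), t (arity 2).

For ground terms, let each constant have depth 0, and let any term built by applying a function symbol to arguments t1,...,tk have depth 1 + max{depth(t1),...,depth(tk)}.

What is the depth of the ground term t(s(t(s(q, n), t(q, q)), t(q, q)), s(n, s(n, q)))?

4

depth(s(q, n)) = 1 + max(0, 0) = 1
depth(t(q, q)) = 1 + max(0, 0) = 1
depth(t(s(q, n), t(q, q))) = 1 + max(1, 1) = 2
depth(s(t(s(q, n), t(q, q)), t(q, q))) = 1 + max(2, 1) = 3
depth(s(n, q)) = 1 + max(0, 0) = 1
depth(s(n, s(n, q))) = 1 + max(0, 1) = 2
depth(t(s(t(s(q, n), t(q, q)), t(q, q)), s(n, s(n, q)))) = 1 + max(3, 2) = 4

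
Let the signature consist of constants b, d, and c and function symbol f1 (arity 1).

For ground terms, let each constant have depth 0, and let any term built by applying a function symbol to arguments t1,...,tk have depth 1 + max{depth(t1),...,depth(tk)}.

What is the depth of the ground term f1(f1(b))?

depth(f1(b)) = 1 + depth(b) = 1 + 0 = 1
depth(f1(f1(b))) = 1 + depth(f1(b)) = 1 + 1 = 2

2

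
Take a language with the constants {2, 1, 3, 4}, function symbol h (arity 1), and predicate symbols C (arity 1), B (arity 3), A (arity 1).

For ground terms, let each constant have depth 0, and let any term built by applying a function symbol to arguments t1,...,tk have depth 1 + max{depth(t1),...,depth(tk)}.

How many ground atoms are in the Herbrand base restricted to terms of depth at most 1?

528

First count ground terms of depth ≤ 1.
Let N_k count ground terms of depth at most k. Each non-constant term of depth ≤ k is some function symbol applied to depth-≤(k−1) arguments, giving N_k = 4 + N_{k-1}.
N_0 = 4
N_1 = 4 + 4 = 8
So |H| = 8.
A ground atom is a predicate applied to a tuple of terms from H, so the count is the sum over predicates of |H|^arity:
  C: 8;  B: 8^3 = 512;  A: 8
Total ground atoms: 8 + 512 + 8 = 528.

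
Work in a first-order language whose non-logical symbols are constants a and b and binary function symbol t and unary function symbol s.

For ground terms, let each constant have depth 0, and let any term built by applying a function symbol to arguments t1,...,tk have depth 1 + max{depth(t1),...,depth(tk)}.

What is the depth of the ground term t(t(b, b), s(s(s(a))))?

depth(t(b, b)) = 1 + max(0, 0) = 1
depth(s(a)) = 1 + depth(a) = 1 + 0 = 1
depth(s(s(a))) = 1 + depth(s(a)) = 1 + 1 = 2
depth(s(s(s(a)))) = 1 + depth(s(s(a))) = 1 + 2 = 3
depth(t(t(b, b), s(s(s(a))))) = 1 + max(1, 3) = 4

4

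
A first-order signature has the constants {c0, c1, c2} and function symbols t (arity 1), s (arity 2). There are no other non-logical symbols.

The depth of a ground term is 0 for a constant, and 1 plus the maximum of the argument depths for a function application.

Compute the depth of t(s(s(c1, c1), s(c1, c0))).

depth(s(c1, c1)) = 1 + max(0, 0) = 1
depth(s(c1, c0)) = 1 + max(0, 0) = 1
depth(s(s(c1, c1), s(c1, c0))) = 1 + max(1, 1) = 2
depth(t(s(s(c1, c1), s(c1, c0)))) = 1 + depth(s(s(c1, c1), s(c1, c0))) = 1 + 2 = 3

3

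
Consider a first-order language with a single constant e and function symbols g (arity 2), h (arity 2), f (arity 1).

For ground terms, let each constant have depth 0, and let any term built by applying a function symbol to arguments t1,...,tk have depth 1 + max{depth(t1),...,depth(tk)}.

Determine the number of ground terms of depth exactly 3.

2739

Write N_k for the number of ground terms of depth ≤ k. A term of depth ≤ k is either a constant or a function symbol applied to arguments of depth ≤ k−1, so N_k = 1 + N_{k-1}^2 + N_{k-1}^2 + N_{k-1}.
N_0 = 1
N_1 = 1 + 1^2 + 1^2 + 1 = 4
N_2 = 1 + 4^2 + 4^2 + 4 = 37
N_3 = 1 + 37^2 + 37^2 + 37 = 2776
Terms of depth exactly 3: N_3 − N_2 = 2776 − 37 = 2739.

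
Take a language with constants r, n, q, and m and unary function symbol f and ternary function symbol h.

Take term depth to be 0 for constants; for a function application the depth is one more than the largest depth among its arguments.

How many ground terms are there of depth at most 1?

Write N_k for the number of ground terms of depth ≤ k. A term of depth ≤ k is either a constant or a function symbol applied to arguments of depth ≤ k−1, so N_k = 4 + N_{k-1} + N_{k-1}^3.
N_0 = 4
N_1 = 4 + 4 + 4^3 = 72

72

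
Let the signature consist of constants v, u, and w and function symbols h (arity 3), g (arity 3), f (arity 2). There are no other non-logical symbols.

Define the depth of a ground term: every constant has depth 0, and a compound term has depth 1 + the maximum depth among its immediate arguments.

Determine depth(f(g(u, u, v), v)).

2

depth(g(u, u, v)) = 1 + max(0, 0, 0) = 1
depth(f(g(u, u, v), v)) = 1 + max(1, 0) = 2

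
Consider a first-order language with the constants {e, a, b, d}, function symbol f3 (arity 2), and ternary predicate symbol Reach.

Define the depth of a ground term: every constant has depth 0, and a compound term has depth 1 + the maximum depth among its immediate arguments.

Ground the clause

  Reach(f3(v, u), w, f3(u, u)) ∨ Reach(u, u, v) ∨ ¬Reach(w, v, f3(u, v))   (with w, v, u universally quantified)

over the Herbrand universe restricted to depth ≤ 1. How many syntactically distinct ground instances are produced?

8000

Ground terms of depth ≤ 1:
  Write N_k for the number of ground terms of depth ≤ k. A term of depth ≤ k is either a constant or a function symbol applied to arguments of depth ≤ k−1, so N_k = 4 + N_{k-1}^2.
  N_0 = 4
  N_1 = 4 + 4^2 = 20
So there are 20 ground terms available for substitution.
Each of w, v, u ranges independently over the available ground terms, and distinct assignments produce distinct instances.
Number of ground instances = 20^3 = 8000.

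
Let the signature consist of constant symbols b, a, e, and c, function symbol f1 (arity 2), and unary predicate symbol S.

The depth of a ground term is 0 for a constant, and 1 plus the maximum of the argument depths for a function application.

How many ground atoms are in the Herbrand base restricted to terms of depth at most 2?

404

First count ground terms of depth ≤ 2.
If N_k denotes the number of depth-≤k ground terms, the 4 constants give N_0 = 4, and each function symbol of arity r contributes N_{k-1}^r new terms at level k: N_k = 4 + N_{k-1}^2.
N_0 = 4
N_1 = 4 + 4^2 = 20
N_2 = 4 + 20^2 = 404
So |H| = 404.
For each predicate symbol, the number of ground atoms is |H| raised to its arity; summing:
  S: 404
Total ground atoms: 404.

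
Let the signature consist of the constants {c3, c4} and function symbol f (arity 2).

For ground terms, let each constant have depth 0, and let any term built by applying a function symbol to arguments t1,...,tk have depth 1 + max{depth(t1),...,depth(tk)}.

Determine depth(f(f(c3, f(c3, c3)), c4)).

3

depth(f(c3, c3)) = 1 + max(0, 0) = 1
depth(f(c3, f(c3, c3))) = 1 + max(0, 1) = 2
depth(f(f(c3, f(c3, c3)), c4)) = 1 + max(2, 0) = 3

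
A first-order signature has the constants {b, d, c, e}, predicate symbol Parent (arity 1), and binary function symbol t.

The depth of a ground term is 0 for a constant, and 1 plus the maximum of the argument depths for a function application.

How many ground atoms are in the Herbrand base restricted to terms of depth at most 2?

First count ground terms of depth ≤ 2.
Let N_k count ground terms of depth at most k. Each non-constant term of depth ≤ k is some function symbol applied to depth-≤(k−1) arguments, giving N_k = 4 + N_{k-1}^2.
N_0 = 4
N_1 = 4 + 4^2 = 20
N_2 = 4 + 20^2 = 404
So |H| = 404.
A ground atom is a predicate applied to a tuple of terms from H, so the count is the sum over predicates of |H|^arity:
  Parent: 404
Total ground atoms: 404.

404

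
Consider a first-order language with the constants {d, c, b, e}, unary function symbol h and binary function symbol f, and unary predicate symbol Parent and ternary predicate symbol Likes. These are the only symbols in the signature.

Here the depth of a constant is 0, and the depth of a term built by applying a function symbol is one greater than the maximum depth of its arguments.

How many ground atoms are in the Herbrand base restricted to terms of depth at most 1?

13848

First count ground terms of depth ≤ 1.
Write N_k for the number of ground terms of depth ≤ k. A term of depth ≤ k is either a constant or a function symbol applied to arguments of depth ≤ k−1, so N_k = 4 + N_{k-1} + N_{k-1}^2.
N_0 = 4
N_1 = 4 + 4 + 4^2 = 24
So |H| = 24.
A ground atom is a predicate applied to a tuple of terms from H, so the count is the sum over predicates of |H|^arity:
  Parent: 24;  Likes: 24^3 = 13824
Total ground atoms: 24 + 13824 = 13848.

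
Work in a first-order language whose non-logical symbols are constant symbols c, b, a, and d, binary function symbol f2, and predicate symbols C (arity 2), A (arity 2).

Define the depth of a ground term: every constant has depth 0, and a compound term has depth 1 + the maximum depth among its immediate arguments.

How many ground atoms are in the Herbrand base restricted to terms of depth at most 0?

32

First count ground terms of depth ≤ 0.
Count level by level. With function symbols f2/2, the terms of depth ≤ k are the 4 constants together with each function applied to depth-≤(k−1) tuples, so N_k = 4 + N_{k-1}^2.
N_0 = 4
Explicitly: c, b, a, d.
So |H| = 4.
For each predicate symbol, the number of ground atoms is |H| raised to its arity; summing:
  C: 4^2 = 16;  A: 4^2 = 16
Total ground atoms: 16 + 16 = 32.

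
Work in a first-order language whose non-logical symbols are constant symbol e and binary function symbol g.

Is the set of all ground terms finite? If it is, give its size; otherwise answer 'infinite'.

infinite

The signature has at least one function symbol (g, arity 2) and at least one constant (e).
Iterating g gives infinitely many distinct ground terms: e, g(e, e), g(g(e, e), g(e, e)), ...
So the Herbrand universe is infinite.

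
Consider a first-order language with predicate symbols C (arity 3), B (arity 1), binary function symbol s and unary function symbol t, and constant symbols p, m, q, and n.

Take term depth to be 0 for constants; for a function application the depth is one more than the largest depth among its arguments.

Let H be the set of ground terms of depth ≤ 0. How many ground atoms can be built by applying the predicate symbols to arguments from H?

68

First count ground terms of depth ≤ 0.
Let N_k = |{terms of depth ≤ k}|. Then N_0 = 4 and N_k = 4 + N_{k-1}^2 + N_{k-1} for k ≥ 1 (one summand per function symbol, arity giving the exponent).
N_0 = 4
Explicitly: p, m, q, n.
So |H| = 4.
For each predicate symbol, the number of ground atoms is |H| raised to its arity; summing:
  C: 4^3 = 64;  B: 4
Total ground atoms: 64 + 4 = 68.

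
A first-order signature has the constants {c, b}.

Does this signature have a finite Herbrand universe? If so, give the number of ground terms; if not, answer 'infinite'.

There are no function symbols, so every ground term is one of the 2 constants.
The Herbrand universe is {c, b}, which is finite with 2 elements.

2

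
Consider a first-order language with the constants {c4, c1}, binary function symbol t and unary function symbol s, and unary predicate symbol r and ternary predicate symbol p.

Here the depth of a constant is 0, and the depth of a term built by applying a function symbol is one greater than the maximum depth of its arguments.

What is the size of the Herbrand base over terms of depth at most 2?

405298

First count ground terms of depth ≤ 2.
If N_k denotes the number of depth-≤k ground terms, the 2 constants give N_0 = 2, and each function symbol of arity r contributes N_{k-1}^r new terms at level k: N_k = 2 + N_{k-1}^2 + N_{k-1}.
N_0 = 2
N_1 = 2 + 2^2 + 2 = 8
N_2 = 2 + 8^2 + 8 = 74
So |H| = 74.
For each predicate symbol, the number of ground atoms is |H| raised to its arity; summing:
  r: 74;  p: 74^3 = 405224
Total ground atoms: 74 + 405224 = 405298.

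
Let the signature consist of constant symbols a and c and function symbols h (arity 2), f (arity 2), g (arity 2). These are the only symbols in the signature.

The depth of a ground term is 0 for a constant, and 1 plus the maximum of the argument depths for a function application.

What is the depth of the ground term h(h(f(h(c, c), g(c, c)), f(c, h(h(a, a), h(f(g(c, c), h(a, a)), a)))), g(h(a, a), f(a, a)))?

7

depth(h(c, c)) = 1 + max(0, 0) = 1
depth(g(c, c)) = 1 + max(0, 0) = 1
depth(f(h(c, c), g(c, c))) = 1 + max(1, 1) = 2
depth(h(a, a)) = 1 + max(0, 0) = 1
depth(f(g(c, c), h(a, a))) = 1 + max(1, 1) = 2
depth(h(f(g(c, c), h(a, a)), a)) = 1 + max(2, 0) = 3
depth(h(h(a, a), h(f(g(c, c), h(a, a)), a))) = 1 + max(1, 3) = 4
depth(f(c, h(h(a, a), h(f(g(c, c), h(a, a)), a)))) = 1 + max(0, 4) = 5
depth(h(f(h(c, c), g(c, c)), f(c, h(h(a, a), h(f(g(c, c), h(a, a)), a))))) = 1 + max(2, 5) = 6
depth(f(a, a)) = 1 + max(0, 0) = 1
depth(g(h(a, a), f(a, a))) = 1 + max(1, 1) = 2
depth(h(h(f(h(c, c), g(c, c)), f(c, h(h(a, a), h(f(g(c, c), h(a, a)), a)))), g(h(a, a), f(a, a)))) = 1 + max(6, 2) = 7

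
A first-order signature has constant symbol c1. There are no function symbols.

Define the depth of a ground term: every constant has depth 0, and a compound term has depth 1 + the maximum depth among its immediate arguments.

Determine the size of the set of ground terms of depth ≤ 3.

With no function symbols every ground term is a constant, so there is exactly 1 ground term at every depth bound.
N_0 = 1
N_1 = 1
N_2 = 1
N_3 = 1
Explicitly: c1.

1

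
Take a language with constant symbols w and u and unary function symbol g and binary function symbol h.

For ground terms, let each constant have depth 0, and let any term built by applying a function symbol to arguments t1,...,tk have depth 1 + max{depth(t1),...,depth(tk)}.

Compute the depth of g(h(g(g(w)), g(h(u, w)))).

depth(g(w)) = 1 + depth(w) = 1 + 0 = 1
depth(g(g(w))) = 1 + depth(g(w)) = 1 + 1 = 2
depth(h(u, w)) = 1 + max(0, 0) = 1
depth(g(h(u, w))) = 1 + depth(h(u, w)) = 1 + 1 = 2
depth(h(g(g(w)), g(h(u, w)))) = 1 + max(2, 2) = 3
depth(g(h(g(g(w)), g(h(u, w))))) = 1 + depth(h(g(g(w)), g(h(u, w)))) = 1 + 3 = 4

4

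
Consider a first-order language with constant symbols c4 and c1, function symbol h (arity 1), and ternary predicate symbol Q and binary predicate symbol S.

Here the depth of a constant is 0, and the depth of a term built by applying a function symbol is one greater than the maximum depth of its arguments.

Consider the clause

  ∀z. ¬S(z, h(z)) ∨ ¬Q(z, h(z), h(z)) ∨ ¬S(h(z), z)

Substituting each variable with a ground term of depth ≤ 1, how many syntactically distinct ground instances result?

4

Ground terms of depth ≤ 1:
  Write N_k for the number of ground terms of depth ≤ k. A term of depth ≤ k is either a constant or a function symbol applied to arguments of depth ≤ k−1, so N_k = 2 + N_{k-1}.
  N_0 = 2
  N_1 = 2 + 2 = 4
So there are 4 ground terms available for substitution.
There is 1 variable to instantiate (z),  occurring in at least one literal, so different choices give different ground instances.
Number of ground instances = 4.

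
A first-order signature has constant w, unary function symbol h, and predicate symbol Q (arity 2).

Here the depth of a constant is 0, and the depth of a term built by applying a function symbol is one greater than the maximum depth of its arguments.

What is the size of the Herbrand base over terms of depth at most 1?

First count ground terms of depth ≤ 1.
Let N_k = |{terms of depth ≤ k}|. Then N_0 = 1 and N_k = 1 + N_{k-1} for k ≥ 1 (one summand per function symbol, arity giving the exponent).
N_0 = 1
N_1 = 1 + 1 = 2
So |H| = 2.
A ground atom is a predicate applied to a tuple of terms from H, so the count is the sum over predicates of |H|^arity:
  Q: 2^2 = 4
Total ground atoms: 4.

4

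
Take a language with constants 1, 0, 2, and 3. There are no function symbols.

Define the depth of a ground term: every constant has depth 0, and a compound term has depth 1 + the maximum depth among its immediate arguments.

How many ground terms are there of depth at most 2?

4

With no function symbols every ground term is a constant, so there are exactly 4 ground terms at every depth bound.
N_0 = 4
N_1 = 4
N_2 = 4
Explicitly: 1, 0, 2, 3.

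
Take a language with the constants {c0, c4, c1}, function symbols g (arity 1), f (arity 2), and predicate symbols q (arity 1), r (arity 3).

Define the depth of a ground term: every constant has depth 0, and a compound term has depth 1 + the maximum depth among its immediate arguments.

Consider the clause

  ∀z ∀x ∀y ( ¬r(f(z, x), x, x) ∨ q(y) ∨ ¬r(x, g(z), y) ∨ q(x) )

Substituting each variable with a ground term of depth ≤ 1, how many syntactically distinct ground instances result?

3375

Ground terms of depth ≤ 1:
  Let N_k count ground terms of depth at most k. Each non-constant term of depth ≤ k is some function symbol applied to depth-≤(k−1) arguments, giving N_k = 3 + N_{k-1} + N_{k-1}^2.
  N_0 = 3
  N_1 = 3 + 3 + 3^2 = 15
So there are 15 ground terms available for substitution.
The clause has 3 distinct variables (z, x, y), each appearing in the body. In the free term algebra distinct substitutions yield syntactically distinct ground instances.
Number of ground instances = 15^3 = 3375.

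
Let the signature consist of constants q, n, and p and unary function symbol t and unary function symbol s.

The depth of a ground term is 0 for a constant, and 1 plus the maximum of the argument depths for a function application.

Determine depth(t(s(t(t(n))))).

4

depth(t(n)) = 1 + depth(n) = 1 + 0 = 1
depth(t(t(n))) = 1 + depth(t(n)) = 1 + 1 = 2
depth(s(t(t(n)))) = 1 + depth(t(t(n))) = 1 + 2 = 3
depth(t(s(t(t(n))))) = 1 + depth(s(t(t(n)))) = 1 + 3 = 4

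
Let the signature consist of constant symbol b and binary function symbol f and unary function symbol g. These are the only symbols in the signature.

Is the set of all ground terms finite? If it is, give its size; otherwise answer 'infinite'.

infinite

The signature has at least one function symbol (f, arity 2) and at least one constant (b).
Iterating f gives infinitely many distinct ground terms: b, f(b, b), f(f(b, b), f(b, b)), ...
So the Herbrand universe is infinite.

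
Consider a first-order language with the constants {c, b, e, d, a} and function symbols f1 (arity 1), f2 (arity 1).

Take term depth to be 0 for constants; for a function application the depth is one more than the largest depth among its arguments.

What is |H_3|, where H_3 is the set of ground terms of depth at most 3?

75

Let N_k count ground terms of depth at most k. Each non-constant term of depth ≤ k is some function symbol applied to depth-≤(k−1) arguments, giving N_k = 5 + N_{k-1} + N_{k-1}.
N_0 = 5
N_1 = 5 + 5 + 5 = 15
N_2 = 5 + 15 + 15 = 35
N_3 = 5 + 35 + 35 = 75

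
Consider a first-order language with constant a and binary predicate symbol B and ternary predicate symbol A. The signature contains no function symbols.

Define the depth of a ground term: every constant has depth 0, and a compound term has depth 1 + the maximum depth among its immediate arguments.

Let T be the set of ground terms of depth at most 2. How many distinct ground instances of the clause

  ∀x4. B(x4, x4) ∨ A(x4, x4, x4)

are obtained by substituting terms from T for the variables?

1

Ground terms of depth ≤ 2:
  With no function symbols every ground term is a constant, so there is exactly 1 ground term at every depth bound.
  N_0 = 1
  N_1 = 1
  N_2 = 1
  Explicitly: a.
So there is exactly 1 ground term available for substitution.
The variable x4 ranges independently over the available ground terms, and distinct assignments produce distinct instances.
Number of ground instances = 1.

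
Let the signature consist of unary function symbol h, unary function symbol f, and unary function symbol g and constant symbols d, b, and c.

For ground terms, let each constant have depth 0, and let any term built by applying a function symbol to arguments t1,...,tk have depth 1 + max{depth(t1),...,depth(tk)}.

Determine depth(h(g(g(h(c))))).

4

depth(h(c)) = 1 + depth(c) = 1 + 0 = 1
depth(g(h(c))) = 1 + depth(h(c)) = 1 + 1 = 2
depth(g(g(h(c)))) = 1 + depth(g(h(c))) = 1 + 2 = 3
depth(h(g(g(h(c))))) = 1 + depth(g(g(h(c)))) = 1 + 3 = 4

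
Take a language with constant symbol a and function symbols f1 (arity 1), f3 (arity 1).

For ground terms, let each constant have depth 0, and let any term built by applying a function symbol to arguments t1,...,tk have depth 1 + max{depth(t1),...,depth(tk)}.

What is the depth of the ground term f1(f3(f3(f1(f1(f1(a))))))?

depth(f1(a)) = 1 + depth(a) = 1 + 0 = 1
depth(f1(f1(a))) = 1 + depth(f1(a)) = 1 + 1 = 2
depth(f1(f1(f1(a)))) = 1 + depth(f1(f1(a))) = 1 + 2 = 3
depth(f3(f1(f1(f1(a))))) = 1 + depth(f1(f1(f1(a)))) = 1 + 3 = 4
depth(f3(f3(f1(f1(f1(a)))))) = 1 + depth(f3(f1(f1(f1(a))))) = 1 + 4 = 5
depth(f1(f3(f3(f1(f1(f1(a))))))) = 1 + depth(f3(f3(f1(f1(f1(a)))))) = 1 + 5 = 6

6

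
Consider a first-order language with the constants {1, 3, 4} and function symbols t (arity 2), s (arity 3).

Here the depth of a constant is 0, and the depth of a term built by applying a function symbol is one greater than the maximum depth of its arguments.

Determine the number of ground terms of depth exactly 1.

36

Let N_k count ground terms of depth at most k. Each non-constant term of depth ≤ k is some function symbol applied to depth-≤(k−1) arguments, giving N_k = 3 + N_{k-1}^2 + N_{k-1}^3.
N_0 = 3
N_1 = 3 + 3^2 + 3^3 = 39
Terms of depth exactly 1: N_1 − N_0 = 39 − 3 = 36.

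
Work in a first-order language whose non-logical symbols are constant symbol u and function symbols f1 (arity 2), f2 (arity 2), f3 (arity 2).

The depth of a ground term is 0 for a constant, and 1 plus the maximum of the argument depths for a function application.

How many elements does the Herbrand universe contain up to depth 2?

If N_k denotes the number of depth-≤k ground terms, the 1 constant gives N_0 = 1, and each function symbol of arity r contributes N_{k-1}^r new terms at level k: N_k = 1 + N_{k-1}^2 + N_{k-1}^2 + N_{k-1}^2.
N_0 = 1
N_1 = 1 + 1^2 + 1^2 + 1^2 = 4
N_2 = 1 + 4^2 + 4^2 + 4^2 = 49

49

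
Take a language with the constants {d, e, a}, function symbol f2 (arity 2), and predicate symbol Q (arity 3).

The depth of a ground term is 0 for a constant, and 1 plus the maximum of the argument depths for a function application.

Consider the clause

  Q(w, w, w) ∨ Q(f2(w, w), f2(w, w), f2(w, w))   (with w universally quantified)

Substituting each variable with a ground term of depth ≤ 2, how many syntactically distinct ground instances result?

Ground terms of depth ≤ 2:
  Let N_k count ground terms of depth at most k. Each non-constant term of depth ≤ k is some function symbol applied to depth-≤(k−1) arguments, giving N_k = 3 + N_{k-1}^2.
  N_0 = 3
  N_1 = 3 + 3^2 = 12
  N_2 = 3 + 12^2 = 147
So there are 147 ground terms available for substitution.
The variable w ranges independently over the available ground terms, and distinct assignments produce distinct instances.
Number of ground instances = 147.

147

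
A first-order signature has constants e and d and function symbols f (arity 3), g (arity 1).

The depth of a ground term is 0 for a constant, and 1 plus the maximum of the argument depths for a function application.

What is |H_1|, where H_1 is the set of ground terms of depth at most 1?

12

Write N_k for the number of ground terms of depth ≤ k. A term of depth ≤ k is either a constant or a function symbol applied to arguments of depth ≤ k−1, so N_k = 2 + N_{k-1}^3 + N_{k-1}.
N_0 = 2
N_1 = 2 + 2^3 + 2 = 12
Explicitly: e, d, f(e, e, e), f(e, e, d), f(e, d, e), f(e, d, d), f(d, e, e), f(d, e, d), f(d, d, e), f(d, d, d), g(e), g(d).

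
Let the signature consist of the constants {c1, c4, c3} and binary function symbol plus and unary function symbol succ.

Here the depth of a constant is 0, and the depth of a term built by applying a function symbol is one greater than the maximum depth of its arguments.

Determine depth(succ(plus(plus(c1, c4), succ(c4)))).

depth(plus(c1, c4)) = 1 + max(0, 0) = 1
depth(succ(c4)) = 1 + depth(c4) = 1 + 0 = 1
depth(plus(plus(c1, c4), succ(c4))) = 1 + max(1, 1) = 2
depth(succ(plus(plus(c1, c4), succ(c4)))) = 1 + depth(plus(plus(c1, c4), succ(c4))) = 1 + 2 = 3

3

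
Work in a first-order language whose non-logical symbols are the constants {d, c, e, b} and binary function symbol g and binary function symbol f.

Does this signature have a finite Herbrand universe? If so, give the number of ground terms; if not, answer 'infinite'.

The signature has at least one function symbol (g, arity 2) and at least one constant (d).
Iterating g gives infinitely many distinct ground terms: d, g(d, d), g(g(d, d), g(d, d)), ...
So the Herbrand universe is infinite.

infinite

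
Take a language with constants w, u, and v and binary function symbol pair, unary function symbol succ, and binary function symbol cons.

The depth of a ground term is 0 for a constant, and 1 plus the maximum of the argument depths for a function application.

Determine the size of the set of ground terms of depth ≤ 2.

1179

Let N_k = |{terms of depth ≤ k}|. Then N_0 = 3 and N_k = 3 + N_{k-1}^2 + N_{k-1} + N_{k-1}^2 for k ≥ 1 (one summand per function symbol, arity giving the exponent).
N_0 = 3
N_1 = 3 + 3^2 + 3 + 3^2 = 24
N_2 = 3 + 24^2 + 24 + 24^2 = 1179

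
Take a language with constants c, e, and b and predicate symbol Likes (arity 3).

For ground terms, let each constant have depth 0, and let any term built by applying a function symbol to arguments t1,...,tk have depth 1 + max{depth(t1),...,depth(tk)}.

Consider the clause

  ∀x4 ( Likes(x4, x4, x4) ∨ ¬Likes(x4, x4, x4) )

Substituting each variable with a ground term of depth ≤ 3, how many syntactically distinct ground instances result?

3

Ground terms of depth ≤ 3:
  With no function symbols every ground term is a constant, so there are exactly 3 ground terms at every depth bound.
  N_0 = 3
  N_1 = 3
  N_2 = 3
  N_3 = 3
  Explicitly: c, e, b.
So there are 3 ground terms available for substitution.
The variable x4 ranges independently over the available ground terms, and distinct assignments produce distinct instances.
Number of ground instances = 3.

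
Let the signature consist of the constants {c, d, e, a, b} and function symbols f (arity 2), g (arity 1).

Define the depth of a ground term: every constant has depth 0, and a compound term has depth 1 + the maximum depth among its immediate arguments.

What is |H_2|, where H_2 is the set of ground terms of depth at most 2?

Write N_k for the number of ground terms of depth ≤ k. A term of depth ≤ k is either a constant or a function symbol applied to arguments of depth ≤ k−1, so N_k = 5 + N_{k-1}^2 + N_{k-1}.
N_0 = 5
N_1 = 5 + 5^2 + 5 = 35
N_2 = 5 + 35^2 + 35 = 1265

1265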